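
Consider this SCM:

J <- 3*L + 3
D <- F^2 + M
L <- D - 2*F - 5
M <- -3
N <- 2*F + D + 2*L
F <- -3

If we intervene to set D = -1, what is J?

do(D=-1) replaces the equation D <- F^2 + M with the constant D = -1.
L = D - 2*F - 5  [with D=-1, F=-3]  = 0
J = 3*L + 3  [with L=0]  = 3

3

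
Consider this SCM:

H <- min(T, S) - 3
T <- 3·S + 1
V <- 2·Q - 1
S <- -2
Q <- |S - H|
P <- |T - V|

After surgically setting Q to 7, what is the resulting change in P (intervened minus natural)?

2

Under do(Q=7), the mechanism Q <- |S - H| is discarded; Q is fixed at 7.
T = 3·S + 1  [with S=-2]  = -5
V = 2·Q - 1  [with Q=7]  = 13
P = |T - V|  [with T=-5, V=13]  = 18
Without intervention: T = 3·S + 1  [with S=-2]  = -5; H = min(T, S) - 3  [with T=-5, S=-2]  = -8; Q = |S - H|  [with S=-2, H=-8]  = 6; V = 2·Q - 1  [with Q=6]  = 11; P = |T - V|  [with T=-5, V=11]  = 16.
Change = 18 − 16 = 2.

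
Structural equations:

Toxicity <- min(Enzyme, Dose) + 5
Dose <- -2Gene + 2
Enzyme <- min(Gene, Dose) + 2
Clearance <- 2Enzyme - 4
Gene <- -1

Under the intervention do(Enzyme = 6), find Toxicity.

The intervention breaks the incoming arrows to Enzyme: Enzyme <- min(Gene, Dose) + 2 no longer applies, and Enzyme = 6.
Dose = -2Gene + 2  [with Gene=-1]  = 4
Toxicity = min(Enzyme, Dose) + 5  [with Enzyme=6, Dose=4]  = 9

9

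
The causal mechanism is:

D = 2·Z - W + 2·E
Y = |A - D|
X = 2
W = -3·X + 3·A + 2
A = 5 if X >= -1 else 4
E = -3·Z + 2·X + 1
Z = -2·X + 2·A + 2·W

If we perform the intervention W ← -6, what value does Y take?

The intervention breaks the incoming arrows to W: W = -3·X + 3·A + 2 no longer applies, and W = -6.
A = 5 if X >= -1 else 4  [with X=2]  = 5
Z = -2·X + 2·A + 2·W  [with X=2, A=5, W=-6]  = -6
E = -3·Z + 2·X + 1  [with Z=-6, X=2]  = 23
D = 2·Z - W + 2·E  [with Z=-6, W=-6, E=23]  = 40
Y = |A - D|  [with A=5, D=40]  = 35

35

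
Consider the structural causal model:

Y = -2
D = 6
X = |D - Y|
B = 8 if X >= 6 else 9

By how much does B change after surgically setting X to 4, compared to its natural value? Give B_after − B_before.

1

The intervention breaks the incoming arrows to X: X = |D - Y| no longer applies, and X = 4.
B = 8 if X >= 6 else 9  [with X=4]  = 9
Without intervention: X = |D - Y|  [with D=6, Y=-2]  = 8; B = 8 if X >= 6 else 9  [with X=8]  = 8.
Change = 9 − 8 = 1.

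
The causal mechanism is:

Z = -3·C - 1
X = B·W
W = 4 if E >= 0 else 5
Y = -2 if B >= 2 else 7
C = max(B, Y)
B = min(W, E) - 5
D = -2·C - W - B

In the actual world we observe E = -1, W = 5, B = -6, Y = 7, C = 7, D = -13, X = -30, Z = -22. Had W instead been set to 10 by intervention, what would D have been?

-18

Under do(W=10), the mechanism W = 4 if E >= 0 else 5 is discarded; W is fixed at 10.
B = min(W, E) - 5  [with W=10, E=-1]  = -6
Y = -2 if B >= 2 else 7  [with B=-6]  = 7
C = max(B, Y)  [with B=-6, Y=7]  = 7
D = -2·C - W - B  [with C=7, W=10, B=-6]  = -18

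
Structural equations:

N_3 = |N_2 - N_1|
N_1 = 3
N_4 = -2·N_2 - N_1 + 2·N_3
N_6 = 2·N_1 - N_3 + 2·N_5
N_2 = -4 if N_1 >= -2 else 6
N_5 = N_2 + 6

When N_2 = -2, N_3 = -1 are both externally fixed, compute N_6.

Under do(N_2 = -2, N_3 = -1), each intervened variable's structural equation is replaced by its fixed value.
N_5 = N_2 + 6  [with N_2=-2]  = 4
N_6 = 2·N_1 - N_3 + 2·N_5  [with N_1=3, N_3=-1, N_5=4]  = 15

15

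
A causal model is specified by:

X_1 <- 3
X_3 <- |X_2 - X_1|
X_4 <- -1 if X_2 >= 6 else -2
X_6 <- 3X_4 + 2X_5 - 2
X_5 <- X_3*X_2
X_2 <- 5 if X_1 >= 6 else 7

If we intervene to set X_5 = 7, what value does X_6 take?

9

The intervention breaks the incoming arrows to X_5: X_5 <- X_3*X_2 no longer applies, and X_5 = 7.
X_2 = 5 if X_1 >= 6 else 7  [with X_1=3]  = 7
X_4 = -1 if X_2 >= 6 else -2  [with X_2=7]  = -1
X_6 = 3X_4 + 2X_5 - 2  [with X_4=-1, X_5=7]  = 9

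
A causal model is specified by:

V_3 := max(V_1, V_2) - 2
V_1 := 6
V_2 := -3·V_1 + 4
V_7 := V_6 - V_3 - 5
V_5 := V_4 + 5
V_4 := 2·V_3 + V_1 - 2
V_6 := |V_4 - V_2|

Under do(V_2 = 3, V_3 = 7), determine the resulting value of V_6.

Under do(V_2 = 3, V_3 = 7), each intervened variable's structural equation is replaced by its fixed value.
V_4 = 2·V_3 + V_1 - 2  [with V_3=7, V_1=6]  = 18
V_6 = |V_4 - V_2|  [with V_4=18, V_2=3]  = 15

15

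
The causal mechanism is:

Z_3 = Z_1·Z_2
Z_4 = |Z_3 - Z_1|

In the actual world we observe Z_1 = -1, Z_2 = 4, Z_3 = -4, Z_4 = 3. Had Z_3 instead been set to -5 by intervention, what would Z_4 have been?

4

The intervention breaks the incoming arrows to Z_3: Z_3 = Z_1·Z_2 no longer applies, and Z_3 = -5.
Z_4 = |Z_3 - Z_1|  [with Z_3=-5, Z_1=-1]  = 4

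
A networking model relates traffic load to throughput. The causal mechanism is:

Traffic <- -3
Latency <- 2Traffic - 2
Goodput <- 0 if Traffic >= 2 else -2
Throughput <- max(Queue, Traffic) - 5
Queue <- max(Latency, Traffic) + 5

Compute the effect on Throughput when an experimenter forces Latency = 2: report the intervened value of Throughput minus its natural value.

5

Under do(Latency=2), the mechanism Latency <- 2Traffic - 2 is discarded; Latency is fixed at 2.
Queue = max(Latency, Traffic) + 5  [with Latency=2, Traffic=-3]  = 7
Throughput = max(Queue, Traffic) - 5  [with Queue=7, Traffic=-3]  = 2
Without intervention: Latency = 2Traffic - 2  [with Traffic=-3]  = -8; Queue = max(Latency, Traffic) + 5  [with Latency=-8, Traffic=-3]  = 2; Throughput = max(Queue, Traffic) - 5  [with Queue=2, Traffic=-3]  = -3.
Change = 2 − (-3) = 5.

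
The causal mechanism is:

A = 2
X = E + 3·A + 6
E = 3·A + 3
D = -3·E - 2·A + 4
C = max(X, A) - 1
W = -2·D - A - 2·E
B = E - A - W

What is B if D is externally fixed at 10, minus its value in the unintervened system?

do(D=10) replaces the equation D = -3·E - 2·A + 4 with the constant D = 10.
E = 3·A + 3  [with A=2]  = 9
W = -2·D - A - 2·E  [with D=10, A=2, E=9]  = -40
B = E - A - W  [with E=9, A=2, W=-40]  = 47
Without intervention: E = 3·A + 3  [with A=2]  = 9; D = -3·E - 2·A + 4  [with E=9, A=2]  = -27; W = -2·D - A - 2·E  [with D=-27, A=2, E=9]  = 34; B = E - A - W  [with E=9, A=2, W=34]  = -27.
Change = 47 − (-27) = 74.

74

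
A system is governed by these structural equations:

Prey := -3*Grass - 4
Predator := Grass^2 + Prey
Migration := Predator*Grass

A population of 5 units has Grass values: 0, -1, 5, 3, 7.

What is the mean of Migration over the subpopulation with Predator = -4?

Conditioning on Predator=-4 selects the 2 unit(s) with Grass ∈ {0, 3}. Their Migration values: 0, -12. Mean = -6.

-6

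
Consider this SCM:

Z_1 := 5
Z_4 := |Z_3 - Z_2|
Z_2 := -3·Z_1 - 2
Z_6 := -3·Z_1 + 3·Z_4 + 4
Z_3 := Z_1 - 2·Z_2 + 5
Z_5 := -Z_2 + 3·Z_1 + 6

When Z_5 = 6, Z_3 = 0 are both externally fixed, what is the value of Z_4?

Under do(Z_5 = 6, Z_3 = 0), each intervened variable's structural equation is replaced by its fixed value.
Z_2 = -3·Z_1 - 2  [with Z_1=5]  = -17
Z_4 = |Z_3 - Z_2|  [with Z_3=0, Z_2=-17]  = 17

17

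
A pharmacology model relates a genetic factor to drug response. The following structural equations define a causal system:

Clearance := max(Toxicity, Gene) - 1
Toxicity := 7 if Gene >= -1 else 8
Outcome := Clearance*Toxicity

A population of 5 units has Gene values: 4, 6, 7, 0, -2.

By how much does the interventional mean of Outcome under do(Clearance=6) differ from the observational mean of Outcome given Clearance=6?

do(Clearance=6) breaks Clearance's dependence on Gene. With Clearance=6 fixed, Outcome across the units is 42, 42, 42, 42, 48, mean 43.2.
Conditioning on Clearance=6 selects the 4 unit(s) with Gene ∈ {4, 6, 7, 0}. Their Outcome values: 42, 42, 42, 42. Mean = 42.
Difference = 43.2 − 42 = 1.2.

1.2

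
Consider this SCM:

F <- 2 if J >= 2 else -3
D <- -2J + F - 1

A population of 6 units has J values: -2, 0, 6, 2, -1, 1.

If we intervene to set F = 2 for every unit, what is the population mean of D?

Every unit gets F=2 under the intervention. D values become 5, 1, -11, -3, 3, -1; E[D|do(F=2)] = -1.

-1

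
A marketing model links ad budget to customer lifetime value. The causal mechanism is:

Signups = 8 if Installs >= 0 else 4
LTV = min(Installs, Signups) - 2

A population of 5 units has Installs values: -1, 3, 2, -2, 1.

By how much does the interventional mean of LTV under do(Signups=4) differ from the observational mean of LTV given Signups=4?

2.1

Under do(Signups=4), Signups's equation is replaced by Signups=4 for every unit. Per-unit LTV: -3, 1, 0, -4, -1. Mean = -1.4.
Conditioning on Signups=4 selects the 2 unit(s) with Installs ∈ {-1, -2}. Their LTV values: -3, -4. Mean = -3.5.
Difference = -1.4 − (-3.5) = 2.1.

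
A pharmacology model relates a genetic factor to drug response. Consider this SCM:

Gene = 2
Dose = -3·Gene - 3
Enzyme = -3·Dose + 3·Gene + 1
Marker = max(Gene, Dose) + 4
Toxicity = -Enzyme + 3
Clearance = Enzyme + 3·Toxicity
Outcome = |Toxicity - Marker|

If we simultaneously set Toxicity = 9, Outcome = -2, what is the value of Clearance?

Under do(Toxicity = 9, Outcome = -2), each intervened variable's structural equation is replaced by its fixed value.
Dose = -3·Gene - 3  [with Gene=2]  = -9
Enzyme = -3·Dose + 3·Gene + 1  [with Dose=-9, Gene=2]  = 34
Clearance = Enzyme + 3·Toxicity  [with Enzyme=34, Toxicity=9]  = 61

61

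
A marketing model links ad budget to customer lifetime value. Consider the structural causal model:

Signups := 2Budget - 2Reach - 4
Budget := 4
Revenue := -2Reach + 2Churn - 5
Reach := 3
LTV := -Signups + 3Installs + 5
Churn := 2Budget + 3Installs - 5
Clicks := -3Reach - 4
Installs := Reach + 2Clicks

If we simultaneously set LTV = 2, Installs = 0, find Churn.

3

The joint intervention fixes LTV = 2, Installs = 0, removing each variable's own equation.
Churn = 2Budget + 3Installs - 5  [with Budget=4, Installs=0]  = 3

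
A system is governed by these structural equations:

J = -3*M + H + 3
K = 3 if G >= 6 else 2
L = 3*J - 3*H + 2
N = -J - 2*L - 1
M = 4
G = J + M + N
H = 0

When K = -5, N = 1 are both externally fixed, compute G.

Setting K = -5, N = 1 by intervention discards those variables' equations.
J = -3*M + H + 3  [with M=4, H=0]  = -9
G = J + M + N  [with J=-9, M=4, N=1]  = -4

-4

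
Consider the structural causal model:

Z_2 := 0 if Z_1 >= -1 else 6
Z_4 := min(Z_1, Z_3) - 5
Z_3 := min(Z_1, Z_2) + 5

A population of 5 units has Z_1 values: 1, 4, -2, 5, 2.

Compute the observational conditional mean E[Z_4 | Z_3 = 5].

Observing Z_3=5 restricts to units where Z_3's equation naturally yields 5: Z_1 ∈ {1, 4, 5, 2}. In that subpopulation Z_4 = -4, -1, 0, -3, mean -2.

-2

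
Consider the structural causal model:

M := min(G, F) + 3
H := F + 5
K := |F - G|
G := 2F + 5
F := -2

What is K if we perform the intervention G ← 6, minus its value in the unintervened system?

The intervention breaks the incoming arrows to G: G := 2F + 5 no longer applies, and G = 6.
K = |F - G|  [with F=-2, G=6]  = 8
Without intervention: G = 2F + 5  [with F=-2]  = 1; K = |F - G|  [with F=-2, G=1]  = 3.
Change = 8 − 3 = 5.

5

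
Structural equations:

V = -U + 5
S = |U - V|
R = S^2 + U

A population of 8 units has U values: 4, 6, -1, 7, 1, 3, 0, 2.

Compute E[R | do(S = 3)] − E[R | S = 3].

0.25

The intervention sets S=3 in all 8 units regardless of U. Recomputing R per unit gives 13, 15, 8, 16, 10, 12, 9, 11; average 11.75.
Observing S=3 restricts to units where S's equation naturally yields 3: U ∈ {4, 1}. In that subpopulation R = 13, 10, mean 11.5.
Difference = 11.75 − 11.5 = 0.25.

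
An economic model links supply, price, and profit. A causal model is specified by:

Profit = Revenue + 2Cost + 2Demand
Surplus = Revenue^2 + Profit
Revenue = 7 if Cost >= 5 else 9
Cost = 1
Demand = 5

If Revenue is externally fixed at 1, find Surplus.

do(Revenue=1) replaces the equation Revenue = 7 if Cost >= 5 else 9 with the constant Revenue = 1.
Profit = Revenue + 2Cost + 2Demand  [with Revenue=1, Cost=1, Demand=5]  = 13
Surplus = Revenue^2 + Profit  [with Revenue=1, Profit=13]  = 14

14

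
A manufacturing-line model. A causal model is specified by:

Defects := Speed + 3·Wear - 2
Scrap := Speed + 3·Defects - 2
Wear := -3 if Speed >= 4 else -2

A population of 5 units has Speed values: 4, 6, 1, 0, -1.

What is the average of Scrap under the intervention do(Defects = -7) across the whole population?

do(Defects=-7) breaks Defects's dependence on Speed. With Defects=-7 fixed, Scrap across the units is -19, -17, -22, -23, -24, mean -21.

-21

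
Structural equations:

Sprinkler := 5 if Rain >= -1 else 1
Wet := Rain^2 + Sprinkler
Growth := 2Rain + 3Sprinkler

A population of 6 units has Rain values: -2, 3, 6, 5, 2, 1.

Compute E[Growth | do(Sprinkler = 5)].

20

Every unit gets Sprinkler=5 under the intervention. Growth values become 11, 21, 27, 25, 19, 17; E[Growth|do(Sprinkler=5)] = 20.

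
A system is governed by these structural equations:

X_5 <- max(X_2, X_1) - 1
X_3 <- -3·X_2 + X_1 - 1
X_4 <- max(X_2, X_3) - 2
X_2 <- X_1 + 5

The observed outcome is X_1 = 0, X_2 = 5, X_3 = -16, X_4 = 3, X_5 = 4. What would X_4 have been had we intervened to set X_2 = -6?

Under do(X_2=-6), the mechanism X_2 <- X_1 + 5 is discarded; X_2 is fixed at -6.
X_3 = -3·X_2 + X_1 - 1  [with X_2=-6, X_1=0]  = 17
X_4 = max(X_2, X_3) - 2  [with X_2=-6, X_3=17]  = 15

15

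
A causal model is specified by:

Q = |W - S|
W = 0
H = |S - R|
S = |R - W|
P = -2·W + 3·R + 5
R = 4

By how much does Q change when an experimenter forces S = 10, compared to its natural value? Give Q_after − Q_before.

Intervening sets S = 10 and removes its equation (S = |R - W|).
Q = |W - S|  [with W=0, S=10]  = 10
Without intervention: S = |R - W|  [with R=4, W=0]  = 4; Q = |W - S|  [with W=0, S=4]  = 4.
Change = 10 − 4 = 6.

6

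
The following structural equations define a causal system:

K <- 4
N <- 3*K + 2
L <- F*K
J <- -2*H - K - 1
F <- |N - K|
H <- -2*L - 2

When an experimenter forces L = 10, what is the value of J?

Under do(L=10), the mechanism L <- F*K is discarded; L is fixed at 10.
H = -2*L - 2  [with L=10]  = -22
J = -2*H - K - 1  [with H=-22, K=4]  = 39

39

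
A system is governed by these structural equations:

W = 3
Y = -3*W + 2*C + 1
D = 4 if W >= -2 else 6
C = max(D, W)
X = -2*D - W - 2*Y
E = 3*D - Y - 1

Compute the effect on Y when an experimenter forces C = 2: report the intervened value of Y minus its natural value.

-4

The intervention breaks the incoming arrows to C: C = max(D, W) no longer applies, and C = 2.
Y = -3*W + 2*C + 1  [with W=3, C=2]  = -4
Without intervention: D = 4 if W >= -2 else 6  [with W=3]  = 4; C = max(D, W)  [with D=4, W=3]  = 4; Y = -3*W + 2*C + 1  [with W=3, C=4]  = 0.
Change = -4 − 0 = -4.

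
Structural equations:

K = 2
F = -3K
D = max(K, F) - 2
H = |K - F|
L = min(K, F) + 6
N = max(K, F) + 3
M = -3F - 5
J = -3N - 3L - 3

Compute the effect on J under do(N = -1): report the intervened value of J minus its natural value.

18

Intervening sets N = -1 and removes its equation (N = max(K, F) + 3).
F = -3K  [with K=2]  = -6
L = min(K, F) + 6  [with K=2, F=-6]  = 0
J = -3N - 3L - 3  [with N=-1, L=0]  = 0
Without intervention: F = -3K  [with K=2]  = -6; L = min(K, F) + 6  [with K=2, F=-6]  = 0; N = max(K, F) + 3  [with K=2, F=-6]  = 5; J = -3N - 3L - 3  [with N=5, L=0]  = -18.
Change = 0 − (-18) = 18.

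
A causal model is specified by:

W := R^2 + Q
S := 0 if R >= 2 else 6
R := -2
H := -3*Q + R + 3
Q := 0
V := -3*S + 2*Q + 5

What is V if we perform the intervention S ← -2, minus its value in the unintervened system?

The intervention breaks the incoming arrows to S: S := 0 if R >= 2 else 6 no longer applies, and S = -2.
V = -3*S + 2*Q + 5  [with S=-2, Q=0]  = 11
Without intervention: S = 0 if R >= 2 else 6  [with R=-2]  = 6; V = -3*S + 2*Q + 5  [with S=6, Q=0]  = -13.
Change = 11 − (-13) = 24.

24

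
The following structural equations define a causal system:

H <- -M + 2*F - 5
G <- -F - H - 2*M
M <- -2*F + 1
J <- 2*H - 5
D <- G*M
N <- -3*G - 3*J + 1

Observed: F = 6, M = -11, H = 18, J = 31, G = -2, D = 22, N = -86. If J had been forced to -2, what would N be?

The intervention breaks the incoming arrows to J: J <- 2*H - 5 no longer applies, and J = -2.
M = -2*F + 1  [with F=6]  = -11
H = -M + 2*F - 5  [with M=-11, F=6]  = 18
G = -F - H - 2*M  [with F=6, H=18, M=-11]  = -2
N = -3*G - 3*J + 1  [with G=-2, J=-2]  = 13

13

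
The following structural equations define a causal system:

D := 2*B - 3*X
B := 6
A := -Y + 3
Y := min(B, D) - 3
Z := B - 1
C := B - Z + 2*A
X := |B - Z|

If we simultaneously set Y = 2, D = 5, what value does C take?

3

Setting Y = 2, D = 5 by intervention discards those variables' equations.
Z = B - 1  [with B=6]  = 5
A = -Y + 3  [with Y=2]  = 1
C = B - Z + 2*A  [with B=6, Z=5, A=1]  = 3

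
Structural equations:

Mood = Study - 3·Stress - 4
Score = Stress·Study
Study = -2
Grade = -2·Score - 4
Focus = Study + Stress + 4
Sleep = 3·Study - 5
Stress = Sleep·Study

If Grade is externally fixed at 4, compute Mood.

-72

Intervening sets Grade = 4 and removes its equation (Grade = -2·Score - 4).
Since Mood is not a descendant of the intervened variable, it is unaffected.
Sleep = 3·Study - 5  [with Study=-2]  = -11
Stress = Sleep·Study  [with Sleep=-11, Study=-2]  = 22
Mood = Study - 3·Stress - 4  [with Study=-2, Stress=22]  = -72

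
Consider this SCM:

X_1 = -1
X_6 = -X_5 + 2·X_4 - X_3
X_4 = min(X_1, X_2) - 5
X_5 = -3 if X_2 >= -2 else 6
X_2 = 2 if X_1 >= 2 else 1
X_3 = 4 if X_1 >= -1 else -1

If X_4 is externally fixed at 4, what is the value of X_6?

7

Under do(X_4=4), the mechanism X_4 = min(X_1, X_2) - 5 is discarded; X_4 is fixed at 4.
X_2 = 2 if X_1 >= 2 else 1  [with X_1=-1]  = 1
X_3 = 4 if X_1 >= -1 else -1  [with X_1=-1]  = 4
X_5 = -3 if X_2 >= -2 else 6  [with X_2=1]  = -3
X_6 = -X_5 + 2·X_4 - X_3  [with X_5=-3, X_4=4, X_3=4]  = 7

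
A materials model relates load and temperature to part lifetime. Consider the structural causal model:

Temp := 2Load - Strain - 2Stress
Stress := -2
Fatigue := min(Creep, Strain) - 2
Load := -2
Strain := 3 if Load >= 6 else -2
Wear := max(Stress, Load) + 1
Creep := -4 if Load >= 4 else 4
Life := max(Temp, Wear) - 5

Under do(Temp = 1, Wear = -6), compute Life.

-4

Under do(Temp = 1, Wear = -6), each intervened variable's structural equation is replaced by its fixed value.
Life = max(Temp, Wear) - 5  [with Temp=1, Wear=-6]  = -4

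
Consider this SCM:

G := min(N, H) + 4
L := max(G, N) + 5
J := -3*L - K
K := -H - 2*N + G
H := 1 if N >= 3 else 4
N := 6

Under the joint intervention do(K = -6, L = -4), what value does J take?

The joint intervention fixes K = -6, L = -4, removing each variable's own equation.
J = -3*L - K  [with L=-4, K=-6]  = 18

18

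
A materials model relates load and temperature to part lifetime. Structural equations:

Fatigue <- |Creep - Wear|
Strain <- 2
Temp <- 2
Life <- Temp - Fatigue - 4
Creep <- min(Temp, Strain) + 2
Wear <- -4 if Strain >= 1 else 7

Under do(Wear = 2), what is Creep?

4

Under do(Wear=2), the mechanism Wear <- -4 if Strain >= 1 else 7 is discarded; Wear is fixed at 2.
Since Creep is not a descendant of the intervened variable, it is unaffected.
Creep = min(Temp, Strain) + 2  [with Temp=2, Strain=2]  = 4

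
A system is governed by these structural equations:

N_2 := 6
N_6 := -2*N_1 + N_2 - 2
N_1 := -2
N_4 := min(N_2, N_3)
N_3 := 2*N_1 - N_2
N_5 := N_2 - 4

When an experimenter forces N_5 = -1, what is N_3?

do(N_5=-1) replaces the equation N_5 := N_2 - 4 with the constant N_5 = -1.
N_3 is not downstream of the intervention, so its value is determined by the original equations.
N_3 = 2*N_1 - N_2  [with N_1=-2, N_2=6]  = -10

-10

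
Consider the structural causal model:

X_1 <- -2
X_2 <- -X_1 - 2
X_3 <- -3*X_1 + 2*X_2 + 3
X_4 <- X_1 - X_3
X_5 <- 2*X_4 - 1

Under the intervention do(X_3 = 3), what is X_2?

0

Under do(X_3=3), the mechanism X_3 <- -3*X_1 + 2*X_2 + 3 is discarded; X_3 is fixed at 3.
Since X_2 is not a descendant of the intervened variable, it is unaffected.
X_2 = -X_1 - 2  [with X_1=-2]  = 0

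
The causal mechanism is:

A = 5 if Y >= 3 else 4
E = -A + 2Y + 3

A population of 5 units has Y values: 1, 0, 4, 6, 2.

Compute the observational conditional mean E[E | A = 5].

E[E|A=5] averages over only the 2 units with A=5 (Y = 4, 6): E = 6, 10, mean 8.

8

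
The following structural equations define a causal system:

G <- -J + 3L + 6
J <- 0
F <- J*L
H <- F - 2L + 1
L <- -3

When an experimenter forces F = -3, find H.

4

Intervening sets F = -3 and removes its equation (F <- J*L).
H = F - 2L + 1  [with F=-3, L=-3]  = 4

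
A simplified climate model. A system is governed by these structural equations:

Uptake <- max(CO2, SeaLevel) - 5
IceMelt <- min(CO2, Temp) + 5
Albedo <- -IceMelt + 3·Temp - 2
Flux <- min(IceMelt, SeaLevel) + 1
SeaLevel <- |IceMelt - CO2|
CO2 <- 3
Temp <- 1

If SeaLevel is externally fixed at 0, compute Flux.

1

The intervention breaks the incoming arrows to SeaLevel: SeaLevel <- |IceMelt - CO2| no longer applies, and SeaLevel = 0.
IceMelt = min(CO2, Temp) + 5  [with CO2=3, Temp=1]  = 6
Flux = min(IceMelt, SeaLevel) + 1  [with IceMelt=6, SeaLevel=0]  = 1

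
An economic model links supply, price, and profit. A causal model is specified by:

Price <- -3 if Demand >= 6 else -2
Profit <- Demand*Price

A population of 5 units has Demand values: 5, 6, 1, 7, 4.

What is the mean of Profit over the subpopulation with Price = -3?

Observing Price=-3 restricts to units where Price's equation naturally yields -3: Demand ∈ {6, 7}. In that subpopulation Profit = -18, -21, mean -19.5.

-19.5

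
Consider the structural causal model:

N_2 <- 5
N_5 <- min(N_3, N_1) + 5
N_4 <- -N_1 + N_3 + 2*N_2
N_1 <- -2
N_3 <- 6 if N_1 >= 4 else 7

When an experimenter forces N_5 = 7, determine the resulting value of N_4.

The intervention breaks the incoming arrows to N_5: N_5 <- min(N_3, N_1) + 5 no longer applies, and N_5 = 7.
Since N_4 is not a descendant of the intervened variable, it is unaffected.
N_3 = 6 if N_1 >= 4 else 7  [with N_1=-2]  = 7
N_4 = -N_1 + N_3 + 2*N_2  [with N_1=-2, N_3=7, N_2=5]  = 19

19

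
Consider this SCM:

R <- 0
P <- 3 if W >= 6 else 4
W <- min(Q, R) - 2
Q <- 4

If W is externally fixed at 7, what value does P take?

The intervention breaks the incoming arrows to W: W <- min(Q, R) - 2 no longer applies, and W = 7.
P = 3 if W >= 6 else 4  [with W=7]  = 3

3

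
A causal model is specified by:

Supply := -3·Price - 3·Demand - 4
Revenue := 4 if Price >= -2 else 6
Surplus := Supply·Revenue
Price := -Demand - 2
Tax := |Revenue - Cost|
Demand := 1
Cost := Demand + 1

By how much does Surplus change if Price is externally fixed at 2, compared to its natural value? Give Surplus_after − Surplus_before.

-64

Under do(Price=2), the mechanism Price := -Demand - 2 is discarded; Price is fixed at 2.
Supply = -3·Price - 3·Demand - 4  [with Price=2, Demand=1]  = -13
Revenue = 4 if Price >= -2 else 6  [with Price=2]  = 4
Surplus = Supply·Revenue  [with Supply=-13, Revenue=4]  = -52
Without intervention: Price = -Demand - 2  [with Demand=1]  = -3; Supply = -3·Price - 3·Demand - 4  [with Price=-3, Demand=1]  = 2; Revenue = 4 if Price >= -2 else 6  [with Price=-3]  = 6; Surplus = Supply·Revenue  [with Supply=2, Revenue=6]  = 12.
Change = -52 − 12 = -64.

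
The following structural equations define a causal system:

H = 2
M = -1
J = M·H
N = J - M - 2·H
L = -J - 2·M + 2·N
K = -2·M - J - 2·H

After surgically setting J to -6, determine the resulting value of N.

The intervention breaks the incoming arrows to J: J = M·H no longer applies, and J = -6.
N = J - M - 2·H  [with J=-6, M=-1, H=2]  = -9

-9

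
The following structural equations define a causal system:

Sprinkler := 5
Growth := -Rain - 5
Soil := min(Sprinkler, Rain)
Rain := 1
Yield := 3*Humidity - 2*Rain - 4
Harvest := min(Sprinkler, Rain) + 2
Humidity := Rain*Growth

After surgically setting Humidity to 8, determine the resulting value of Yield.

The intervention breaks the incoming arrows to Humidity: Humidity := Rain*Growth no longer applies, and Humidity = 8.
Yield = 3*Humidity - 2*Rain - 4  [with Humidity=8, Rain=1]  = 18

18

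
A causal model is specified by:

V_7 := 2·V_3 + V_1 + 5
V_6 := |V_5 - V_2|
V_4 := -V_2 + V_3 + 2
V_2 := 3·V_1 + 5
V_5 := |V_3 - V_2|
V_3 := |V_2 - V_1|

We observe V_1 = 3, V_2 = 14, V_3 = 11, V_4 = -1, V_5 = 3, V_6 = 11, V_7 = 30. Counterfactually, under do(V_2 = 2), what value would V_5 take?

1

do(V_2=2) replaces the equation V_2 := 3·V_1 + 5 with the constant V_2 = 2.
V_3 = |V_2 - V_1|  [with V_2=2, V_1=3]  = 1
V_5 = |V_3 - V_2|  [with V_3=1, V_2=2]  = 1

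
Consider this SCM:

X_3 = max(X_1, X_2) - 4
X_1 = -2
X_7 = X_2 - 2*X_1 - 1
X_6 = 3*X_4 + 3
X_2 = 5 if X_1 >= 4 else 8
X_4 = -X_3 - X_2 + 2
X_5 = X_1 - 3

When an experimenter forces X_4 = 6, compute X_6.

21

Under do(X_4=6), the mechanism X_4 = -X_3 - X_2 + 2 is discarded; X_4 is fixed at 6.
X_6 = 3*X_4 + 3  [with X_4=6]  = 21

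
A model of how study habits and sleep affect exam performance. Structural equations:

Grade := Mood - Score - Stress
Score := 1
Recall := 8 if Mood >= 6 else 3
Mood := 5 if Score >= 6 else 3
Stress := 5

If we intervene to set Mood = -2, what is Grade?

do(Mood=-2) replaces the equation Mood := 5 if Score >= 6 else 3 with the constant Mood = -2.
Grade = Mood - Score - Stress  [with Mood=-2, Score=1, Stress=5]  = -8

-8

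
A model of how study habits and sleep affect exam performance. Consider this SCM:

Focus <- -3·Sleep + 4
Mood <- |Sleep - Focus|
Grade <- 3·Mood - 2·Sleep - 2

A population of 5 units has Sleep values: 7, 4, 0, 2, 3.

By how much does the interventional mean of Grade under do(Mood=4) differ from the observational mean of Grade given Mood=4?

-4.4

Every unit gets Mood=4 under the intervention. Grade values become -4, 2, 10, 6, 4; E[Grade|do(Mood=4)] = 3.6.
E[Grade|Mood=4] averages over only the 2 units with Mood=4 (Sleep = 0, 2): Grade = 10, 6, mean 8.
Difference = 3.6 − 8 = -4.4.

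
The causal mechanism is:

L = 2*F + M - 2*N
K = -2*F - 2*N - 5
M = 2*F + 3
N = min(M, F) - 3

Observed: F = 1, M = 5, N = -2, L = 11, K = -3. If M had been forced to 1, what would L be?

Under do(M=1), the mechanism M = 2*F + 3 is discarded; M is fixed at 1.
N = min(M, F) - 3  [with M=1, F=1]  = -2
L = 2*F + M - 2*N  [with F=1, M=1, N=-2]  = 7

7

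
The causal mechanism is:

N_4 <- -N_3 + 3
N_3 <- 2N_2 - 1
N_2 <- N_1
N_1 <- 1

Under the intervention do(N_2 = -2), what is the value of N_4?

Under do(N_2=-2), the mechanism N_2 <- N_1 is discarded; N_2 is fixed at -2.
N_3 = 2N_2 - 1  [with N_2=-2]  = -5
N_4 = -N_3 + 3  [with N_3=-5]  = 8

8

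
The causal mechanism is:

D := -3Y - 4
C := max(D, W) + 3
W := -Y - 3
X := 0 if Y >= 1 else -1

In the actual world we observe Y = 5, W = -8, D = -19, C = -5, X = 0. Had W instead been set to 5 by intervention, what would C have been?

8

Under do(W=5), the mechanism W := -Y - 3 is discarded; W is fixed at 5.
D = -3Y - 4  [with Y=5]  = -19
C = max(D, W) + 3  [with D=-19, W=5]  = 8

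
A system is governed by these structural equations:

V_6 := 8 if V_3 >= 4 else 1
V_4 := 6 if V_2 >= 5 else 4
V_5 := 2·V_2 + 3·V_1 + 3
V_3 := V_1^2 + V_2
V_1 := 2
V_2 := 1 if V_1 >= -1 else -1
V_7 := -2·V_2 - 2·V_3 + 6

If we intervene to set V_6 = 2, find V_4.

4

do(V_6=2) replaces the equation V_6 := 8 if V_3 >= 4 else 1 with the constant V_6 = 2.
No directed path runs from V_6 to V_4, so V_4 keeps its natural value.
V_2 = 1 if V_1 >= -1 else -1  [with V_1=2]  = 1
V_4 = 6 if V_2 >= 5 else 4  [with V_2=1]  = 4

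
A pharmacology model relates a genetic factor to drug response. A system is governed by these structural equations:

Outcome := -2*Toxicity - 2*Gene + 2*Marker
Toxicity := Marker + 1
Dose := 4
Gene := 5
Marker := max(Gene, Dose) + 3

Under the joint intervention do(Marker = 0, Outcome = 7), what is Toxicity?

1

The joint intervention fixes Marker = 0, Outcome = 7, removing each variable's own equation.
Toxicity = Marker + 1  [with Marker=0]  = 1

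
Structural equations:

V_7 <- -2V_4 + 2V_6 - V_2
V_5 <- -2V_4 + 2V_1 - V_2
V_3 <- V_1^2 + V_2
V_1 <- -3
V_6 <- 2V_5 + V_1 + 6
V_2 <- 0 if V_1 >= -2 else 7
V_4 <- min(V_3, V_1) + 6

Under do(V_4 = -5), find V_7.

-3

The intervention breaks the incoming arrows to V_4: V_4 <- min(V_3, V_1) + 6 no longer applies, and V_4 = -5.
V_2 = 0 if V_1 >= -2 else 7  [with V_1=-3]  = 7
V_5 = -2V_4 + 2V_1 - V_2  [with V_4=-5, V_1=-3, V_2=7]  = -3
V_6 = 2V_5 + V_1 + 6  [with V_5=-3, V_1=-3]  = -3
V_7 = -2V_4 + 2V_6 - V_2  [with V_4=-5, V_6=-3, V_2=7]  = -3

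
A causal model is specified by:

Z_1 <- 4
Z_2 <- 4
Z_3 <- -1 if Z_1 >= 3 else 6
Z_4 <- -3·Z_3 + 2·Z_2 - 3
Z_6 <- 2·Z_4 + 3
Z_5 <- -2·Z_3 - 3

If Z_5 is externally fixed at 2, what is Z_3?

do(Z_5=2) replaces the equation Z_5 <- -2·Z_3 - 3 with the constant Z_5 = 2.
Z_3 is not downstream of the intervention, so its value is determined by the original equations.
Z_3 = -1 if Z_1 >= 3 else 6  [with Z_1=4]  = -1

-1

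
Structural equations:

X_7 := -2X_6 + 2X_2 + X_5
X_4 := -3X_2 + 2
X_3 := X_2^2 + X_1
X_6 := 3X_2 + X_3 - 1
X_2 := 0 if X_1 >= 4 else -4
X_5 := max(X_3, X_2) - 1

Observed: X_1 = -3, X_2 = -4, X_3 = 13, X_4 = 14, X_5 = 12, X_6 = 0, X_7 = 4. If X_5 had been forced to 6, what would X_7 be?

-2

Under do(X_5=6), the mechanism X_5 := max(X_3, X_2) - 1 is discarded; X_5 is fixed at 6.
X_2 = 0 if X_1 >= 4 else -4  [with X_1=-3]  = -4
X_3 = X_2^2 + X_1  [with X_2=-4, X_1=-3]  = 13
X_6 = 3X_2 + X_3 - 1  [with X_2=-4, X_3=13]  = 0
X_7 = -2X_6 + 2X_2 + X_5  [with X_6=0, X_2=-4, X_5=6]  = -2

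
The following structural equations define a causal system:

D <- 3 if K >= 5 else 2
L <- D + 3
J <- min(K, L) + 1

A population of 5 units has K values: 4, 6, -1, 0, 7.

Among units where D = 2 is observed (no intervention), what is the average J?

E[J|D=2] averages over only the 3 units with D=2 (K = 4, -1, 0): J = 5, 0, 1, mean 2.

2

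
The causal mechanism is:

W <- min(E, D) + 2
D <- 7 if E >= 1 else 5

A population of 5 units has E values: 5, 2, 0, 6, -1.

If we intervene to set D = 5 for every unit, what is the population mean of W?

Under do(D=5), D's equation is replaced by D=5 for every unit. Per-unit W: 7, 4, 2, 7, 1. Mean = 4.2.

4.2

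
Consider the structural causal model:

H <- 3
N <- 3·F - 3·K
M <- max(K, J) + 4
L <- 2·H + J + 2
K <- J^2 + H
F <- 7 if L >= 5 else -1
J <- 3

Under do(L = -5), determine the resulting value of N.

-39

The intervention breaks the incoming arrows to L: L <- 2·H + J + 2 no longer applies, and L = -5.
K = J^2 + H  [with J=3, H=3]  = 12
F = 7 if L >= 5 else -1  [with L=-5]  = -1
N = 3·F - 3·K  [with F=-1, K=12]  = -39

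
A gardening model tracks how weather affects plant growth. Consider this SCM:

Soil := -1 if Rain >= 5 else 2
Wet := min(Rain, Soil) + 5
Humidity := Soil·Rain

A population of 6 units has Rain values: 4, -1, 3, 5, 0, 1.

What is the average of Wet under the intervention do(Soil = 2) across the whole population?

do(Soil=2) breaks Soil's dependence on Rain. With Soil=2 fixed, Wet across the units is 7, 4, 7, 7, 5, 6, mean 6.

6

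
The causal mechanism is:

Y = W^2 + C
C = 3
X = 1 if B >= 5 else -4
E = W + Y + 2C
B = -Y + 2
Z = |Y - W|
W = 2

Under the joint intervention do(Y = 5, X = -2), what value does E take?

Under do(Y = 5, X = -2), each intervened variable's structural equation is replaced by its fixed value.
E = W + Y + 2C  [with W=2, Y=5, C=3]  = 13

13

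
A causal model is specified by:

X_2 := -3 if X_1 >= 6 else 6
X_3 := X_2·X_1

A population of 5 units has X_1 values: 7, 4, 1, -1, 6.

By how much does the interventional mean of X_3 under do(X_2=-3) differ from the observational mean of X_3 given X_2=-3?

do(X_2=-3) breaks X_2's dependence on X_1. With X_2=-3 fixed, X_3 across the units is -21, -12, -3, 3, -18, mean -10.2.
Conditioning on X_2=-3 selects the 2 unit(s) with X_1 ∈ {7, 6}. Their X_3 values: -21, -18. Mean = -19.5.
Difference = -10.2 − (-19.5) = 9.3.

9.3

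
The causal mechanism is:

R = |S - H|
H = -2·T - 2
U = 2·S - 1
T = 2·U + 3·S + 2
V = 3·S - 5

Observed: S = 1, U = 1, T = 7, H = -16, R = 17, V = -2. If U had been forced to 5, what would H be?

-32

Under do(U=5), the mechanism U = 2·S - 1 is discarded; U is fixed at 5.
T = 2·U + 3·S + 2  [with U=5, S=1]  = 15
H = -2·T - 2  [with T=15]  = -32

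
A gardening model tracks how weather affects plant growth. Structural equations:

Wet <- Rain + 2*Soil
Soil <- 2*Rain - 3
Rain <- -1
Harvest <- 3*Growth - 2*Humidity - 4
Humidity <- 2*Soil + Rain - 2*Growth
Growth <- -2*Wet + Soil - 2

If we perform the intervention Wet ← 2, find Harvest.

-59

The intervention breaks the incoming arrows to Wet: Wet <- Rain + 2*Soil no longer applies, and Wet = 2.
Soil = 2*Rain - 3  [with Rain=-1]  = -5
Growth = -2*Wet + Soil - 2  [with Wet=2, Soil=-5]  = -11
Humidity = 2*Soil + Rain - 2*Growth  [with Soil=-5, Rain=-1, Growth=-11]  = 11
Harvest = 3*Growth - 2*Humidity - 4  [with Growth=-11, Humidity=11]  = -59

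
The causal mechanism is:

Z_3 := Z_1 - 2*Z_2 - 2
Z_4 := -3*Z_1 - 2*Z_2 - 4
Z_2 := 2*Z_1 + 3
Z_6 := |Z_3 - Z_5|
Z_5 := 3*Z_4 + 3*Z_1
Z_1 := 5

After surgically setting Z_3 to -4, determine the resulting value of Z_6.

116

The intervention breaks the incoming arrows to Z_3: Z_3 := Z_1 - 2*Z_2 - 2 no longer applies, and Z_3 = -4.
Z_2 = 2*Z_1 + 3  [with Z_1=5]  = 13
Z_4 = -3*Z_1 - 2*Z_2 - 4  [with Z_1=5, Z_2=13]  = -45
Z_5 = 3*Z_4 + 3*Z_1  [with Z_4=-45, Z_1=5]  = -120
Z_6 = |Z_3 - Z_5|  [with Z_3=-4, Z_5=-120]  = 116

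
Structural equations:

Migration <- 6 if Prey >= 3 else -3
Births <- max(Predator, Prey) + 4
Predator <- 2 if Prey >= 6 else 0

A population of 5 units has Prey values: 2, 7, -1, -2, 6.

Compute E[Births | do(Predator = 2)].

7.8

Under do(Predator=2), Predator's equation is replaced by Predator=2 for every unit. Per-unit Births: 6, 11, 6, 6, 10. Mean = 7.8.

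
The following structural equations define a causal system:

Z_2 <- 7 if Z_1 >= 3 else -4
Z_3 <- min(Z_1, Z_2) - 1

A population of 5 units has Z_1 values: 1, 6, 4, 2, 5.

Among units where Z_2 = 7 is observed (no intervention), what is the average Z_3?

4

E[Z_3|Z_2=7] averages over only the 3 units with Z_2=7 (Z_1 = 6, 4, 5): Z_3 = 5, 3, 4, mean 4.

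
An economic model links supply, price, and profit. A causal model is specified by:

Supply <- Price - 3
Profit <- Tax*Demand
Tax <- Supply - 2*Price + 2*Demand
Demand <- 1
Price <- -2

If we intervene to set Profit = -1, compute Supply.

do(Profit=-1) replaces the equation Profit <- Tax*Demand with the constant Profit = -1.
Supply is not downstream of the intervention, so its value is determined by the original equations.
Supply = Price - 3  [with Price=-2]  = -5

-5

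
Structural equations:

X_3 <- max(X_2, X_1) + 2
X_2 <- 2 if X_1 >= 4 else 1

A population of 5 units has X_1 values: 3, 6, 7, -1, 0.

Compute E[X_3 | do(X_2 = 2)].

6

do(X_2=2) breaks X_2's dependence on X_1. With X_2=2 fixed, X_3 across the units is 5, 8, 9, 4, 4, mean 6.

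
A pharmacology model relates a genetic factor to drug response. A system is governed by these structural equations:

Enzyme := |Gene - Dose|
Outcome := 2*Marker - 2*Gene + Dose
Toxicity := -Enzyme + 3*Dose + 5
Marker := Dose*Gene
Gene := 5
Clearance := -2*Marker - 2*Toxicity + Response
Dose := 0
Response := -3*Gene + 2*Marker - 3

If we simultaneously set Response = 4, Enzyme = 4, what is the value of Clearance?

2

The joint intervention fixes Response = 4, Enzyme = 4, removing each variable's own equation.
Marker = Dose*Gene  [with Dose=0, Gene=5]  = 0
Toxicity = -Enzyme + 3*Dose + 5  [with Enzyme=4, Dose=0]  = 1
Clearance = -2*Marker - 2*Toxicity + Response  [with Marker=0, Toxicity=1, Response=4]  = 2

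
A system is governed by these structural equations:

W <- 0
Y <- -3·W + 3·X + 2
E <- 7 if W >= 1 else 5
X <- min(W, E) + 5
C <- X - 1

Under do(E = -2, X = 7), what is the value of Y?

23

Under do(E = -2, X = 7), each intervened variable's structural equation is replaced by its fixed value.
Y = -3·W + 3·X + 2  [with W=0, X=7]  = 23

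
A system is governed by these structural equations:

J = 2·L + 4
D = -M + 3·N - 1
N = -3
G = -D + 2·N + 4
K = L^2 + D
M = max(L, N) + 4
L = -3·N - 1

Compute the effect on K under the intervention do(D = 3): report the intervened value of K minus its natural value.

25

The intervention breaks the incoming arrows to D: D = -M + 3·N - 1 no longer applies, and D = 3.
L = -3·N - 1  [with N=-3]  = 8
K = L^2 + D  [with L=8, D=3]  = 67
Without intervention: L = -3·N - 1  [with N=-3]  = 8; M = max(L, N) + 4  [with L=8, N=-3]  = 12; D = -M + 3·N - 1  [with M=12, N=-3]  = -22; K = L^2 + D  [with L=8, D=-22]  = 42.
Change = 67 − 42 = 25.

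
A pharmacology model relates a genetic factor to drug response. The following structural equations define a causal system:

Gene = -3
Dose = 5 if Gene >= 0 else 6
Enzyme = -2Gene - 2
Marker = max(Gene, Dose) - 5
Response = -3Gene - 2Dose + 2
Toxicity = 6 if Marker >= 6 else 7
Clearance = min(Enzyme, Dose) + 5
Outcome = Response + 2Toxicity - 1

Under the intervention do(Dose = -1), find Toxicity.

Under do(Dose=-1), the mechanism Dose = 5 if Gene >= 0 else 6 is discarded; Dose is fixed at -1.
Marker = max(Gene, Dose) - 5  [with Gene=-3, Dose=-1]  = -6
Toxicity = 6 if Marker >= 6 else 7  [with Marker=-6]  = 7

7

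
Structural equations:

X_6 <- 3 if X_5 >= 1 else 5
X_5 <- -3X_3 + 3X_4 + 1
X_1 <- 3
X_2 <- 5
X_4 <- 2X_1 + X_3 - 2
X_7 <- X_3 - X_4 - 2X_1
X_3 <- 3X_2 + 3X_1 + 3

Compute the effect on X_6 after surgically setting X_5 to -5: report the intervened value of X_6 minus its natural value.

The intervention breaks the incoming arrows to X_5: X_5 <- -3X_3 + 3X_4 + 1 no longer applies, and X_5 = -5.
X_6 = 3 if X_5 >= 1 else 5  [with X_5=-5]  = 5
Without intervention: X_3 = 3X_2 + 3X_1 + 3  [with X_2=5, X_1=3]  = 27; X_4 = 2X_1 + X_3 - 2  [with X_1=3, X_3=27]  = 31; X_5 = -3X_3 + 3X_4 + 1  [with X_3=27, X_4=31]  = 13; X_6 = 3 if X_5 >= 1 else 5  [with X_5=13]  = 3.
Change = 5 − 3 = 2.

2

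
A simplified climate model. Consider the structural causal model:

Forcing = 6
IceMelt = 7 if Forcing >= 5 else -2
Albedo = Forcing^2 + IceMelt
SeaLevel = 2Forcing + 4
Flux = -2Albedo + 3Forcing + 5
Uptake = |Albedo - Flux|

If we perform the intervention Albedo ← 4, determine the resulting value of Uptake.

11

The intervention breaks the incoming arrows to Albedo: Albedo = Forcing^2 + IceMelt no longer applies, and Albedo = 4.
Flux = -2Albedo + 3Forcing + 5  [with Albedo=4, Forcing=6]  = 15
Uptake = |Albedo - Flux|  [with Albedo=4, Flux=15]  = 11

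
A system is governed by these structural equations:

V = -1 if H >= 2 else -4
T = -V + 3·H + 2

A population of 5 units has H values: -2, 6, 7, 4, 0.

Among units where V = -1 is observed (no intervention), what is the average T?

E[T|V=-1] averages over only the 3 units with V=-1 (H = 6, 7, 4): T = 21, 24, 15, mean 20.

20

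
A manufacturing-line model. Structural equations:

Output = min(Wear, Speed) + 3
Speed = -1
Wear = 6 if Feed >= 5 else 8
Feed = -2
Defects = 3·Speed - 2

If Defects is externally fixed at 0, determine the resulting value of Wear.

Under do(Defects=0), the mechanism Defects = 3·Speed - 2 is discarded; Defects is fixed at 0.
Since Wear is not a descendant of the intervened variable, it is unaffected.
Wear = 6 if Feed >= 5 else 8  [with Feed=-2]  = 8

8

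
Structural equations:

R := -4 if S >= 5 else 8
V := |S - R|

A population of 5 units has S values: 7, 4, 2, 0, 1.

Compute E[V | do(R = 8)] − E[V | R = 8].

-1.05

do(R=8) breaks R's dependence on S. With R=8 fixed, V across the units is 1, 4, 6, 8, 7, mean 5.2.
Observing R=8 restricts to units where R's equation naturally yields 8: S ∈ {4, 2, 0, 1}. In that subpopulation V = 4, 6, 8, 7, mean 6.25.
Difference = 5.2 − 6.25 = -1.05.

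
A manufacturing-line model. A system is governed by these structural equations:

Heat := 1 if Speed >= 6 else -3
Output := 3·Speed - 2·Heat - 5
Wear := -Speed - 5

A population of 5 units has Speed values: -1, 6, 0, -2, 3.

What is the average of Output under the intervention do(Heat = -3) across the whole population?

4.6

The intervention sets Heat=-3 in all 5 units regardless of Speed. Recomputing Output per unit gives -2, 19, 1, -5, 10; average 4.6.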